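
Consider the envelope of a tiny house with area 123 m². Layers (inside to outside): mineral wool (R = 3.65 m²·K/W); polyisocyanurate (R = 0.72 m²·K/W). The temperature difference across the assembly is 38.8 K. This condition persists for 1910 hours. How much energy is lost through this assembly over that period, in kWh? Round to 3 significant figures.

2090 kWh

R_total = 3.65 + 0.72 = 4.37 m²·K/W
Q = 123 × 38.8 / 4.37 = 1092 W
E = 1092 W × 1910 h / 1000 = 2086 kWh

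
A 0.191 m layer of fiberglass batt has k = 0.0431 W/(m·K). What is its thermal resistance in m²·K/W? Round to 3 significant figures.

4.43 m²·K/W

R = L/k = 0.191/0.0431 = 4.432 m²·K/W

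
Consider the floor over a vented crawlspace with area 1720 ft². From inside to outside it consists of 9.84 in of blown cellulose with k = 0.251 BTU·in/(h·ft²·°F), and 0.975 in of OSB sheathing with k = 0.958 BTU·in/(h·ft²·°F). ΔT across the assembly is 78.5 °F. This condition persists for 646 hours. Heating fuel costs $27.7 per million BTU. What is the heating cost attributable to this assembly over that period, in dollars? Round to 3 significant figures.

9.84/0.251 = 39.2
0.975/0.958 = 1.018
R_total = 39.2 + 1.018 = 40.22 ft²·°F·h/BTU
Q = 1720 × 78.5 / 40.22 = 3357 BTU/h
E = 3357 × 646 = 2169000 BTU
Cost = 2169000/10⁶ × 27.7 = $60.07

60.1 dollars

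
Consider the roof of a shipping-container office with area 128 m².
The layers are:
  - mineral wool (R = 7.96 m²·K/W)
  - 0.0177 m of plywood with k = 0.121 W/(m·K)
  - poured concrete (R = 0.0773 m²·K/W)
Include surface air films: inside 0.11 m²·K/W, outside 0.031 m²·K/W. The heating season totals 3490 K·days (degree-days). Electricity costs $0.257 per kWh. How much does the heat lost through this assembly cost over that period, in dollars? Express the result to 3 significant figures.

0.0177/0.121 = 0.1463
R_total = 0.11 + 7.96 + 0.1463 + 0.0773 + 0.031 = 8.325 m²·K/W
E = A × HDD × 24 / R / 1000 = 128 × 3490 × 24 / 8.325 / 1000 = 1288 kWh
Cost = 1288 × 0.257 = $331

331 dollars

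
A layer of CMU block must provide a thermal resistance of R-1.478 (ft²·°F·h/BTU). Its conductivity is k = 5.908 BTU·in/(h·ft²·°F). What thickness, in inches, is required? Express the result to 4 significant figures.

8.732 in

L = R × k = 1.478 × 5.908 = 8.732 in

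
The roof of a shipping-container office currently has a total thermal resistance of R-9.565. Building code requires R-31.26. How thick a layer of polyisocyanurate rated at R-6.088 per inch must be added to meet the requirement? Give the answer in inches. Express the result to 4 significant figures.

ΔR = 31.26 − 9.565 = 21.695 ft²·°F·h/BTU
L = ΔR / (R/in) = 21.695/6.088 = 3.5636 in

3.564 in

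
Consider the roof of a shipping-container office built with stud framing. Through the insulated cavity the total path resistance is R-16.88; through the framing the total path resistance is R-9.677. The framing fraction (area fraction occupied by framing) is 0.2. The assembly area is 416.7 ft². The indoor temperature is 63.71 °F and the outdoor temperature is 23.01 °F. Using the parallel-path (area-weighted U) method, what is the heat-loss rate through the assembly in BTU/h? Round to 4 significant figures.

1154 BTU/h

U_eff = 0.8/16.88 + 0.2/9.677 = 0.047393 + 0.020668 = 0.068061
R_eff = 1/U_eff = 14.693 ft²·°F·h/BTU
Q = 416.7 × (63.71 − 23.01) / 14.693 = 1154.3 BTU/h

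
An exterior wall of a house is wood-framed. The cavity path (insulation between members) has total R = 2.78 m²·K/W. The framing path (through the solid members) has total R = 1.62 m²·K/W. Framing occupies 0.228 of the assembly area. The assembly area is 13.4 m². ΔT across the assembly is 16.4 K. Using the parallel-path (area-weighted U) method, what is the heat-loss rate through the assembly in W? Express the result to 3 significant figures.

U_eff = 0.772/2.78 + 0.228/1.62 = 0.2777 + 0.1407 = 0.4184
R_eff = 1/U_eff = 2.39 m²·K/W
Q = 13.4 × 16.4 / 2.39 = 91.96 W

92.0 W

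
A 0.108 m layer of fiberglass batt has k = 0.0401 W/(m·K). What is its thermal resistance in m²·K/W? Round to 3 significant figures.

2.69 m²·K/W

R = L/k = 0.108/0.0401 = 2.693 m²·K/W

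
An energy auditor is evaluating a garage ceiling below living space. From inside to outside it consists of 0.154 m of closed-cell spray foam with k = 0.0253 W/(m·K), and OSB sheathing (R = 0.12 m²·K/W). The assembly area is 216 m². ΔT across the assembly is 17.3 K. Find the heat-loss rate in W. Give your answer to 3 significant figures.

602 W

0.154/0.0253 = 6.087
R_total = 6.087 + 0.12 = 6.207 m²·K/W
Q = A·ΔT/R = 216 × 17.3 / 6.207 = 602 W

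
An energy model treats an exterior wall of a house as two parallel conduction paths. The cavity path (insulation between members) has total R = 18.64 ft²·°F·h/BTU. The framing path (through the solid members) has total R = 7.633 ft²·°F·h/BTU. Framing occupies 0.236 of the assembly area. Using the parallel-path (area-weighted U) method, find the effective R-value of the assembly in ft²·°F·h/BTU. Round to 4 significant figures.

U_eff = 0.764/18.64 + 0.236/7.633 = 0.040987 + 0.030918 = 0.071906
R_eff = 1/U_eff = 13.907 ft²·°F·h/BTU

13.91 ft²·°F·h/BTU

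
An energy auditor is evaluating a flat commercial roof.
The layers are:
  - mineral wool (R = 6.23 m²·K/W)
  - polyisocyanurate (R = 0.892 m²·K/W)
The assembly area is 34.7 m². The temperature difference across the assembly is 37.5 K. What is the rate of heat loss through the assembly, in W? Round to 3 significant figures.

183 W

R_total = 6.23 + 0.892 = 7.122 m²·K/W
Q = A·ΔT/R = 34.7 × 37.5 / 7.122 = 182.7 W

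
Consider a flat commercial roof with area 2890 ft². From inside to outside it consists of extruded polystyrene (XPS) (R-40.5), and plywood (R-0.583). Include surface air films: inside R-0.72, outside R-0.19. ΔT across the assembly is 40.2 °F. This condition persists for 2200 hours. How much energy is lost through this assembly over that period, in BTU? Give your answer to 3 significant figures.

6090000 BTU

R_total = 0.72 + 40.5 + 0.583 + 0.19 = 41.99 ft²·°F·h/BTU
Q = 2890 × 40.2 / 41.99 = 2767 BTU/h
E = 2767 × 2200 = 6087000 BTU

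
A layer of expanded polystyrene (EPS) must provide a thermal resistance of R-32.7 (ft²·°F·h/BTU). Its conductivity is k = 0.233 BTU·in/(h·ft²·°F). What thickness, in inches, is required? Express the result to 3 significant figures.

L = R × k = 32.7 × 0.233 = 7.619 in

7.62 in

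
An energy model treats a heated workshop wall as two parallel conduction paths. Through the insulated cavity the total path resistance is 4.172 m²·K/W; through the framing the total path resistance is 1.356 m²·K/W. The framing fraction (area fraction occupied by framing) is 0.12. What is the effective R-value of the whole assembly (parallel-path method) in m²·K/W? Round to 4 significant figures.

U_eff = 0.88/4.172 + 0.12/1.356 = 0.21093 + 0.088496 = 0.29943
R_eff = 1/U_eff = 3.3397 m²·K/W

3.340 m²·K/W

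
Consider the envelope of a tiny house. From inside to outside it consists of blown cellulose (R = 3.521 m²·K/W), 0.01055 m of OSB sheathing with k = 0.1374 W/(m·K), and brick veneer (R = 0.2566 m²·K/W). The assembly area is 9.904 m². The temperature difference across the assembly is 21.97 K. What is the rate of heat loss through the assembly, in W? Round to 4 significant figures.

0.01055/0.1374 = 0.076783
R_total = 3.521 + 0.076783 + 0.2566 = 3.8544 m²·K/W
Q = A·ΔT/R = 9.904 × 21.97 / 3.8544 = 56.453 W

56.45 W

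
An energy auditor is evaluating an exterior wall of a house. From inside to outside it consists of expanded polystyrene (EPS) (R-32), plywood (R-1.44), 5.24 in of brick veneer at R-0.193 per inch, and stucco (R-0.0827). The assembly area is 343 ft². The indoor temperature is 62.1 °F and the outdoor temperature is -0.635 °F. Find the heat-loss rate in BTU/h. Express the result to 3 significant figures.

5.24 × 0.193 = 1.011
R_total = 32 + 1.44 + 1.011 + 0.0827 = 34.53 ft²·°F·h/BTU
Q = A·ΔT/R = 343 × (62.1 − (-0.635)) / 34.53 = 623.1 BTU/h

623 BTU/h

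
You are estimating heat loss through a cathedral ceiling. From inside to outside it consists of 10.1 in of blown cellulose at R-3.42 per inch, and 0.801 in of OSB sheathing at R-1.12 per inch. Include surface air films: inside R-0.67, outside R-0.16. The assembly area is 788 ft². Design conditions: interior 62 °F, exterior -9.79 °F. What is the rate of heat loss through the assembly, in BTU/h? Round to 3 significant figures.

1560 BTU/h

10.1 × 3.42 = 34.54
0.801 × 1.12 = 0.8971
R_total = 0.67 + 34.54 + 0.8971 + 0.16 = 36.27 ft²·°F·h/BTU
Q = A·ΔT/R = 788 × (62 − (-9.79)) / 36.27 = 1560 BTU/h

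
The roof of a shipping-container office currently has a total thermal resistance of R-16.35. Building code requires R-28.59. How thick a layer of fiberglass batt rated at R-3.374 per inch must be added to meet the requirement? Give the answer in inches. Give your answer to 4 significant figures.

3.628 in

ΔR = 28.59 − 16.35 = 12.24 ft²·°F·h/BTU
L = ΔR / (R/in) = 12.24/3.374 = 3.6277 in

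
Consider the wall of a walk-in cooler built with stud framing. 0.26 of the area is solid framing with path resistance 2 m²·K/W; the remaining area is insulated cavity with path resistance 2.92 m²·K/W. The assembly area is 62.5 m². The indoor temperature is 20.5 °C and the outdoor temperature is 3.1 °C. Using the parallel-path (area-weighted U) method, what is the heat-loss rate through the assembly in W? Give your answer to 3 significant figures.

U_eff = 0.74/2.92 + 0.26/2 = 0.2534 + 0.13 = 0.3834
R_eff = 1/U_eff = 2.608 m²·K/W
Q = 62.5 × (20.5 − 3.1) / 2.608 = 417 W

417 W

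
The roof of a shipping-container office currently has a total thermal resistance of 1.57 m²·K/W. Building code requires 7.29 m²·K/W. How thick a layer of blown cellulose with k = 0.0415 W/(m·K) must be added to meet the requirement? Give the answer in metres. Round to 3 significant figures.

ΔR = 7.29 − 1.57 = 5.72 m²·K/W
L = ΔR × k = 5.72 × 0.0415 = 0.2374 m

0.237 m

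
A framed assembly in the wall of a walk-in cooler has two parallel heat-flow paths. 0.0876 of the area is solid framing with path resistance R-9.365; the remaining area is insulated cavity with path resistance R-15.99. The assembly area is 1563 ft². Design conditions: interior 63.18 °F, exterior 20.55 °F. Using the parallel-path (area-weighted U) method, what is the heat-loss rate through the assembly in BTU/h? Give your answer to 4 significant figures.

4425 BTU/h

U_eff = 0.9124/15.99 + 0.0876/9.365 = 0.057061 + 0.009354 = 0.066415
R_eff = 1/U_eff = 15.057 ft²·°F·h/BTU
Q = 1563 × (63.18 − 20.55) / 15.057 = 4425.3 BTU/h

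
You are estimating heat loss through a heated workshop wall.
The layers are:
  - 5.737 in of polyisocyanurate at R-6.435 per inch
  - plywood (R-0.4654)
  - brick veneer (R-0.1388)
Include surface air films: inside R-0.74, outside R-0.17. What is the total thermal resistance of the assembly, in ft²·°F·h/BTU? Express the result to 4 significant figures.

5.737 × 6.435 = 36.918
R_total = 0.74 + 36.918 + 0.4654 + 0.1388 + 0.17 = 38.432 ft²·°F·h/BTU

38.43 ft²·°F·h/BTU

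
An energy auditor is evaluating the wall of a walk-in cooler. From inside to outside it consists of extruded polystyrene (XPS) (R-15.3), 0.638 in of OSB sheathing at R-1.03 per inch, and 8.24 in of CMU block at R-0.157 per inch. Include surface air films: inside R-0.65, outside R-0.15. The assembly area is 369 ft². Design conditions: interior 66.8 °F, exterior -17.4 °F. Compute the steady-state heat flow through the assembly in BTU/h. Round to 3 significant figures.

1720 BTU/h

0.638 × 1.03 = 0.6571
8.24 × 0.157 = 1.294
R_total = 0.65 + 15.3 + 0.6571 + 1.294 + 0.15 = 18.05 ft²·°F·h/BTU
Q = A·ΔT/R = 369 × (66.8 − (-17.4)) / 18.05 = 1721 BTU/h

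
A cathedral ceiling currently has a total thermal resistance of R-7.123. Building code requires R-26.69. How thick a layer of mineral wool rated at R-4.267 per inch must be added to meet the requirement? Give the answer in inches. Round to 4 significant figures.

ΔR = 26.69 − 7.123 = 19.567 ft²·°F·h/BTU
L = ΔR / (R/in) = 19.567/4.267 = 4.5857 in

4.586 in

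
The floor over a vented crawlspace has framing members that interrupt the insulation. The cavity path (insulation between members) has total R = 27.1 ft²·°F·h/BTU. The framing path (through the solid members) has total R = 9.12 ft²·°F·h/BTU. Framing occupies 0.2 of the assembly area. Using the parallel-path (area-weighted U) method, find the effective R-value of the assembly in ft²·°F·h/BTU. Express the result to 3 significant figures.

19.4 ft²·°F·h/BTU

U_eff = 0.8/27.1 + 0.2/9.12 = 0.02952 + 0.02193 = 0.05145
R_eff = 1/U_eff = 19.44 ft²·°F·h/BTU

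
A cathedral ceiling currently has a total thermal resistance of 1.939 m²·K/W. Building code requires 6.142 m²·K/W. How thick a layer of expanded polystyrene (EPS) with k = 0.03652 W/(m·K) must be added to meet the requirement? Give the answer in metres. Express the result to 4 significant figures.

ΔR = 6.142 − 1.939 = 4.203 m²·K/W
L = ΔR × k = 4.203 × 0.03652 = 0.15349 m

0.1535 m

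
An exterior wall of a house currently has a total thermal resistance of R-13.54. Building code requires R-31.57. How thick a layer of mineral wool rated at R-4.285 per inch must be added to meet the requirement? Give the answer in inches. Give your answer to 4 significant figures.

4.208 in

ΔR = 31.57 − 13.54 = 18.03 ft²·°F·h/BTU
L = ΔR / (R/in) = 18.03/4.285 = 4.2077 in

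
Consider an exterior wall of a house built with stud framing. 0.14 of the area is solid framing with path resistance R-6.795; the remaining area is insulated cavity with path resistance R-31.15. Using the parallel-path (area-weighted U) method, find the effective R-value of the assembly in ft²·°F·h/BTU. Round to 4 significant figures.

U_eff = 0.86/31.15 + 0.14/6.795 = 0.027608 + 0.020603 = 0.048212
R_eff = 1/U_eff = 20.742 ft²·°F·h/BTU

20.74 ft²·°F·h/BTU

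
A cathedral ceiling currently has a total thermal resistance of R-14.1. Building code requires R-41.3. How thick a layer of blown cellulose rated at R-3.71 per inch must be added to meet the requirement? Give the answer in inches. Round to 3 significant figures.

ΔR = 41.3 − 14.1 = 27.2 ft²·°F·h/BTU
L = ΔR / (R/in) = 27.2/3.71 = 7.332 in

7.33 in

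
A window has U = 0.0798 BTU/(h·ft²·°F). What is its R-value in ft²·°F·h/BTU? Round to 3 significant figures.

R = 1/U = 1/0.0798 = 12.53

12.5 ft²·°F·h/BTU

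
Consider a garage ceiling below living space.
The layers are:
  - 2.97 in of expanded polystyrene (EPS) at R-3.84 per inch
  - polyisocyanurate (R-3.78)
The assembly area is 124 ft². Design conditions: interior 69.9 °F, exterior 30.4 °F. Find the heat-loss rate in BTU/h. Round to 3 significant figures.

323 BTU/h

2.97 × 3.84 = 11.4
R_total = 11.4 + 3.78 = 15.18 ft²·°F·h/BTU
Q = A·ΔT/R = 124 × (69.9 − 30.4) / 15.18 = 322.6 BTU/h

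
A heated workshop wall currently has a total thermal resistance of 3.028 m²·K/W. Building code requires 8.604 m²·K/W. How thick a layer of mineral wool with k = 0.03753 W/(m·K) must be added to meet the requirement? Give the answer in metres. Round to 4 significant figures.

ΔR = 8.604 − 3.028 = 5.576 m²·K/W
L = ΔR × k = 5.576 × 0.03753 = 0.20927 m

0.2093 m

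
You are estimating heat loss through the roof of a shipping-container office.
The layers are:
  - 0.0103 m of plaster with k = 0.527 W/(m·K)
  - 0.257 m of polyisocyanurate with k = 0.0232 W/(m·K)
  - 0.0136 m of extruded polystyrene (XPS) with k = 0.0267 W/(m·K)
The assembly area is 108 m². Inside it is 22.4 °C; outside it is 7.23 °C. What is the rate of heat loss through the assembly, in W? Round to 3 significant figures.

0.0103/0.527 = 0.01954
0.257/0.0232 = 11.08
0.0136/0.0267 = 0.5094
R_total = 0.01954 + 11.08 + 0.5094 = 11.61 m²·K/W
Q = A·ΔT/R = 108 × (22.4 − 7.23) / 11.61 = 141.2 W

141 W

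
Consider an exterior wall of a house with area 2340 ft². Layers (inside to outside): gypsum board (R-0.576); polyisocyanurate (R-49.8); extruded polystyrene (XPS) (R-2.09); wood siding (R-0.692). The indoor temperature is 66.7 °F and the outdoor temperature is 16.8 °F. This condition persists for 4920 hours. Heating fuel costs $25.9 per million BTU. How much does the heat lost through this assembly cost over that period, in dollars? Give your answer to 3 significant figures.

R_total = 0.576 + 49.8 + 2.09 + 0.692 = 53.16 ft²·°F·h/BTU
Q = 2340 × (66.7 − 16.8) / 53.16 = 2197 BTU/h
E = 2197 × 4920 = 10810000 BTU
Cost = 10810000/10⁶ × 25.9 = $279.9

280 dollars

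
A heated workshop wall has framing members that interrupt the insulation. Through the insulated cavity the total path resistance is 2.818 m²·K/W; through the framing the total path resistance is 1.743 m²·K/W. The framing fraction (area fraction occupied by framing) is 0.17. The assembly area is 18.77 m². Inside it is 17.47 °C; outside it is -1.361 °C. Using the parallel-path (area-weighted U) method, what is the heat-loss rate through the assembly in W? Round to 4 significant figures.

U_eff = 0.83/2.818 + 0.17/1.743 = 0.29454 + 0.097533 = 0.39207
R_eff = 1/U_eff = 2.5506 m²·K/W
Q = 18.77 × (17.47 − (-1.361)) / 2.5506 = 138.58 W

138.6 W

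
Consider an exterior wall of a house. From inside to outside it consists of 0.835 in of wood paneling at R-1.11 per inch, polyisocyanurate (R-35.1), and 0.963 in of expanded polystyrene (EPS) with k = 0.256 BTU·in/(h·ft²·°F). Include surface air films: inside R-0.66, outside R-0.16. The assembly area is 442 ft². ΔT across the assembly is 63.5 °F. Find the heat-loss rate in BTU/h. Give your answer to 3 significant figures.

0.835 × 1.11 = 0.9269
0.963/0.256 = 3.762
R_total = 0.66 + 0.9269 + 35.1 + 3.762 + 0.16 = 40.61 ft²·°F·h/BTU
Q = A·ΔT/R = 442 × 63.5 / 40.61 = 691.2 BTU/h

691 BTU/h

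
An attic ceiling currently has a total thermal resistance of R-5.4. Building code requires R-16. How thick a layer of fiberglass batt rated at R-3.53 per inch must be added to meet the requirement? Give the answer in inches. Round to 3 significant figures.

3.00 in

ΔR = 16 − 5.4 = 10.6 ft²·°F·h/BTU
L = ΔR / (R/in) = 10.6/3.53 = 3.003 in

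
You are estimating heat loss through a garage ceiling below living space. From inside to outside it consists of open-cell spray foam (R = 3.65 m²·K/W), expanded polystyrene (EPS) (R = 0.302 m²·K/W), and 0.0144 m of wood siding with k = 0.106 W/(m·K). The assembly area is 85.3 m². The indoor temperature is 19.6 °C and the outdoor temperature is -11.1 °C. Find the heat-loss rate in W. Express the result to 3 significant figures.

641 W

0.0144/0.106 = 0.1358
R_total = 3.65 + 0.302 + 0.1358 = 4.088 m²·K/W
Q = A·ΔT/R = 85.3 × (19.6 − (-11.1)) / 4.088 = 640.6 W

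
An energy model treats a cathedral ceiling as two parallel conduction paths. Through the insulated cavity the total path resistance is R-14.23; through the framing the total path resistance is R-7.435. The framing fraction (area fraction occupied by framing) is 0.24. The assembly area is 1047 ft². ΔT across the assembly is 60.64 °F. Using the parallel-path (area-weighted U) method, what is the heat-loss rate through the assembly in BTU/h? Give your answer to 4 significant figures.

5440 BTU/h

U_eff = 0.76/14.23 + 0.24/7.435 = 0.053408 + 0.03228 = 0.085688
R_eff = 1/U_eff = 11.67 ft²·°F·h/BTU
Q = 1047 × 60.64 / 11.67 = 5440.3 BTU/h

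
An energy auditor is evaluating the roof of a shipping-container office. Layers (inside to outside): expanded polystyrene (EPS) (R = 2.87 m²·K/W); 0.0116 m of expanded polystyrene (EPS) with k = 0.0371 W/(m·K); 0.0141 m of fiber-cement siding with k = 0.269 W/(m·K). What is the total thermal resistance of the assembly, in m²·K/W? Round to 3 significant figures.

0.0116/0.0371 = 0.3127
0.0141/0.269 = 0.05242
R_total = 2.87 + 0.3127 + 0.05242 = 3.235 m²·K/W

3.24 m²·K/W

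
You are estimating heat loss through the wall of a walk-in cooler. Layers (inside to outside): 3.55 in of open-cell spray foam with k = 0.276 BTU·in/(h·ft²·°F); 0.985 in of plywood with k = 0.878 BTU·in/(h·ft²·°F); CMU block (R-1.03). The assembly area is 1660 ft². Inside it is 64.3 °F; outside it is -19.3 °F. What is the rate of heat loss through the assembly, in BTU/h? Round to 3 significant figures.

9240 BTU/h

3.55/0.276 = 12.86
0.985/0.878 = 1.122
R_total = 12.86 + 1.122 + 1.03 = 15.01 ft²·°F·h/BTU
Q = A·ΔT/R = 1660 × (64.3 − (-19.3)) / 15.01 = 9243 BTU/h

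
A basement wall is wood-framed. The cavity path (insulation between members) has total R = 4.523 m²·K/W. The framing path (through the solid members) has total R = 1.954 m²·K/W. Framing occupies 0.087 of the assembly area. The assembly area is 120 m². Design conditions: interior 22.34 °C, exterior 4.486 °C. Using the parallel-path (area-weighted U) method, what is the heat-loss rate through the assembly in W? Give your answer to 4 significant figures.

U_eff = 0.913/4.523 + 0.087/1.954 = 0.20186 + 0.044524 = 0.24638
R_eff = 1/U_eff = 4.0588 m²·K/W
Q = 120 × (22.34 − 4.486) / 4.0588 = 527.87 W

527.9 W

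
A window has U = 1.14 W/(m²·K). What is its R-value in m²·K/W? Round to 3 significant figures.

R = 1/U = 1/1.14 = 0.8772

0.877 m²·K/W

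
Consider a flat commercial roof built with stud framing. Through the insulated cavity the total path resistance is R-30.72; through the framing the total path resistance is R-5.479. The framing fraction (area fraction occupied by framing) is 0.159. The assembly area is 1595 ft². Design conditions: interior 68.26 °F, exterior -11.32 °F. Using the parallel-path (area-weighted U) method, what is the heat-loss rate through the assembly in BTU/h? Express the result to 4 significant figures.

U_eff = 0.841/30.72 + 0.159/5.479 = 0.027376 + 0.02902 = 0.056396
R_eff = 1/U_eff = 17.732 ft²·°F·h/BTU
Q = 1595 × (68.26 − (-11.32)) / 17.732 = 7158.4 BTU/h

7158 BTU/h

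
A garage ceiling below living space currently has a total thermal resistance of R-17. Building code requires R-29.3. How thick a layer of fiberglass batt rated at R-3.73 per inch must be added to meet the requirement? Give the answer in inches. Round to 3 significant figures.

3.30 in

ΔR = 29.3 − 17 = 12.3 ft²·°F·h/BTU
L = ΔR / (R/in) = 12.3/3.73 = 3.298 in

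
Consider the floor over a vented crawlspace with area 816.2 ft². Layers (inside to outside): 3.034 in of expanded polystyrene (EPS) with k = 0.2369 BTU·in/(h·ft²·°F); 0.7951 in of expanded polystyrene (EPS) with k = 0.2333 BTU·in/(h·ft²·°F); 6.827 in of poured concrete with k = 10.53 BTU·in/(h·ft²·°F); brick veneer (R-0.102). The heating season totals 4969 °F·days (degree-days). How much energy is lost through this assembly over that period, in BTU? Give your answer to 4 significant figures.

3.034/0.2369 = 12.807
0.7951/0.2333 = 3.4081
6.827/10.53 = 0.64834
R_total = 12.807 + 3.4081 + 0.64834 + 0.102 = 16.965 ft²·°F·h/BTU
E = A × HDD × 24 / R = 816.2 × 4969 × 24 / 16.965 = 5737300 BTU

5737000 BTU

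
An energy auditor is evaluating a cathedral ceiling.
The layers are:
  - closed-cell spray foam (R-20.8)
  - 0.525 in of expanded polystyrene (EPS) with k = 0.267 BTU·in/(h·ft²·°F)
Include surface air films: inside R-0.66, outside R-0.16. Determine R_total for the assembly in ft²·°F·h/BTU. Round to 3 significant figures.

0.525/0.267 = 1.966
R_total = 0.66 + 20.8 + 1.966 + 0.16 = 23.59 ft²·°F·h/BTU

23.6 ft²·°F·h/BTU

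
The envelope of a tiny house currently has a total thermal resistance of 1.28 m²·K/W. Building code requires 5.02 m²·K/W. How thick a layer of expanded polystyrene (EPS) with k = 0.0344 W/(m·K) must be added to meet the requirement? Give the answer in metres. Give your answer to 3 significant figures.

ΔR = 5.02 − 1.28 = 3.74 m²·K/W
L = ΔR × k = 3.74 × 0.0344 = 0.1287 m

0.129 m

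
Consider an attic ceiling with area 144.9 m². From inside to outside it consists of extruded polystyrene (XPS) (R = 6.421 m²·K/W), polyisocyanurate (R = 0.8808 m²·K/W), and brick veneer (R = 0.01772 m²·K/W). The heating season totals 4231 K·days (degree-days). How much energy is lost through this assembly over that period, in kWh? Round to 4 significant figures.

2010 kWh

R_total = 6.421 + 0.8808 + 0.01772 = 7.3195 m²·K/W
E = A × HDD × 24 / R / 1000 = 144.9 × 4231 × 24 / 7.3195 / 1000 = 2010.2 kWh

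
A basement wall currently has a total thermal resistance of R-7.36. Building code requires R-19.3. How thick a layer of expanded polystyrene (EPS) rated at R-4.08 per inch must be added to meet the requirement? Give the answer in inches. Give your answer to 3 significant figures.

ΔR = 19.3 − 7.36 = 11.94 ft²·°F·h/BTU
L = ΔR / (R/in) = 11.94/4.08 = 2.926 in

2.93 in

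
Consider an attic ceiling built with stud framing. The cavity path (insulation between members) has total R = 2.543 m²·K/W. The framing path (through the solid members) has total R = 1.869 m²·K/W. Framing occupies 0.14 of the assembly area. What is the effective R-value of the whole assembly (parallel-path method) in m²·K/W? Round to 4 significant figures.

2.421 m²·K/W

U_eff = 0.86/2.543 + 0.14/1.869 = 0.33818 + 0.074906 = 0.41309
R_eff = 1/U_eff = 2.4208 m²·K/W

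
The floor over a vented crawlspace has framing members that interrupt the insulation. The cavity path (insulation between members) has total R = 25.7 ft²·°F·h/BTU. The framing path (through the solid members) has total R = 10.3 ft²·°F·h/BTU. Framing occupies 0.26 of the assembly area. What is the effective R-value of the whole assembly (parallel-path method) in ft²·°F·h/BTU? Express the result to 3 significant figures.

18.5 ft²·°F·h/BTU

U_eff = 0.74/25.7 + 0.26/10.3 = 0.02879 + 0.02524 = 0.05404
R_eff = 1/U_eff = 18.51 ft²·°F·h/BTU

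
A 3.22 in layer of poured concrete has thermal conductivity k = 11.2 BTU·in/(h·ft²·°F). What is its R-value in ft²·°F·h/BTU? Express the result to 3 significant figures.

R = L/k = 3.22/11.2 = 0.2875 ft²·°F·h/BTU

0.288 ft²·°F·h/BTU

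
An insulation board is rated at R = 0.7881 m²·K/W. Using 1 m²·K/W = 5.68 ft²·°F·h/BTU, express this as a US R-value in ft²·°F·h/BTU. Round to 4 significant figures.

4.476 ft²·°F·h/BTU

R_US = 0.7881 × 5.68 = 4.4764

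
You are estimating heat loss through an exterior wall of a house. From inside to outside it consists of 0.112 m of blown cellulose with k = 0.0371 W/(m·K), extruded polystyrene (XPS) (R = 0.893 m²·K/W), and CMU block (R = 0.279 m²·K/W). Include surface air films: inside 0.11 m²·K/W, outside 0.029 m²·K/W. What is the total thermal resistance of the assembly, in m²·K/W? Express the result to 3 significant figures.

0.112/0.0371 = 3.019
R_total = 0.11 + 3.019 + 0.893 + 0.279 + 0.029 = 4.33 m²·K/W

4.33 m²·K/W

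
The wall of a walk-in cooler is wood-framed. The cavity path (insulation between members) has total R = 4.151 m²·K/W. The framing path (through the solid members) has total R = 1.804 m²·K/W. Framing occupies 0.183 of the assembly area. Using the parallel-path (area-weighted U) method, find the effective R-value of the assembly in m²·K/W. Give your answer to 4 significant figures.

3.353 m²·K/W

U_eff = 0.817/4.151 + 0.183/1.804 = 0.19682 + 0.10144 = 0.29826
R_eff = 1/U_eff = 3.3528 m²·K/W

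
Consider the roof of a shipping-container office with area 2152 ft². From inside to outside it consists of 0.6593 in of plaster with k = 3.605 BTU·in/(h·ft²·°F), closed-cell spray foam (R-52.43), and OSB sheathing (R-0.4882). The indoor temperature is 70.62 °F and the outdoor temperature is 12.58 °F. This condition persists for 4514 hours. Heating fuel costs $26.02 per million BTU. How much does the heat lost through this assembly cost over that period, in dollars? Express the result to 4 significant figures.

276.3 dollars

0.6593/3.605 = 0.18288
R_total = 0.18288 + 52.43 + 0.4882 = 53.101 ft²·°F·h/BTU
Q = 2152 × (70.62 − 12.58) / 53.101 = 2352.2 BTU/h
E = 2352.2 × 4514 = 10618000 BTU
Cost = 10618000/10⁶ × 26.02 = $276.27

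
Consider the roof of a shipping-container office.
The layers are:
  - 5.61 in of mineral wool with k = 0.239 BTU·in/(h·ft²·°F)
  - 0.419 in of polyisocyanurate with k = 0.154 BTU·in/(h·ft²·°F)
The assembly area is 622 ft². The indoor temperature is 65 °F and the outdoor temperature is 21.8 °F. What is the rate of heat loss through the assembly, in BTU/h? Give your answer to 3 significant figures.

5.61/0.239 = 23.47
0.419/0.154 = 2.721
R_total = 23.47 + 2.721 = 26.19 ft²·°F·h/BTU
Q = A·ΔT/R = 622 × (65 − 21.8) / 26.19 = 1026 BTU/h

1030 BTU/h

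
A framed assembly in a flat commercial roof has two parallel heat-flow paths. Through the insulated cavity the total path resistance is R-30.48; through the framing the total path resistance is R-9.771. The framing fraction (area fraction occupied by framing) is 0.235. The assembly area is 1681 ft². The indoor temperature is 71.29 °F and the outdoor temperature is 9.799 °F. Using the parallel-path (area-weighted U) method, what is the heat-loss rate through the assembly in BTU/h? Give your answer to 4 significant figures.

5080 BTU/h

U_eff = 0.765/30.48 + 0.235/9.771 = 0.025098 + 0.024051 = 0.049149
R_eff = 1/U_eff = 20.346 ft²·°F·h/BTU
Q = 1681 × (71.29 − 9.799) / 20.346 = 5080.4 BTU/h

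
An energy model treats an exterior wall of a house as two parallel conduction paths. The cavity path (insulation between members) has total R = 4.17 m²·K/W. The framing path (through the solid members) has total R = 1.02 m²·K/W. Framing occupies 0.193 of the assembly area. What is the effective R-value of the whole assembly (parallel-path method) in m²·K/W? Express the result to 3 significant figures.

U_eff = 0.807/4.17 + 0.193/1.02 = 0.1935 + 0.1892 = 0.3827
R_eff = 1/U_eff = 2.613 m²·K/W

2.61 m²·K/W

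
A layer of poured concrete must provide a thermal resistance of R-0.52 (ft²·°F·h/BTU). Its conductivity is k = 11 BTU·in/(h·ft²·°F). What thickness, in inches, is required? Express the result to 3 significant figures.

L = R × k = 0.52 × 11 = 5.72 in

5.72 in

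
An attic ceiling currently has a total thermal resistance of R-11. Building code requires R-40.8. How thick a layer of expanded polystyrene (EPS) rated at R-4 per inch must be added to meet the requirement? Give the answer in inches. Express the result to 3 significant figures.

7.45 in

ΔR = 40.8 − 11 = 29.8 ft²·°F·h/BTU
L = ΔR / (R/in) = 29.8/4 = 7.45 in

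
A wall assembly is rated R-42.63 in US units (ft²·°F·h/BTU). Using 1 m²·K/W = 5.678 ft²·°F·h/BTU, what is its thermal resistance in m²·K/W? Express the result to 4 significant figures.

R_SI = 42.63/5.678 = 7.5079

7.508 m²·K/W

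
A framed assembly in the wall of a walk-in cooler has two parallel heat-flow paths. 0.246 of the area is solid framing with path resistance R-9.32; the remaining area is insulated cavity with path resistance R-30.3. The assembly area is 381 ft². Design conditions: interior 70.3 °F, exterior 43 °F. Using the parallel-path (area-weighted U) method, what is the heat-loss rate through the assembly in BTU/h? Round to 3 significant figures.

533 BTU/h

U_eff = 0.754/30.3 + 0.246/9.32 = 0.02488 + 0.02639 = 0.05128
R_eff = 1/U_eff = 19.5 ft²·°F·h/BTU
Q = 381 × (70.3 − 43) / 19.5 = 533.4 BTU/h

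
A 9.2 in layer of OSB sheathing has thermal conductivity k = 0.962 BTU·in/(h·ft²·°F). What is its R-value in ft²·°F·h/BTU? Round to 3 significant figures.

9.56 ft²·°F·h/BTU

R = L/k = 9.2/0.962 = 9.563 ft²·°F·h/BTU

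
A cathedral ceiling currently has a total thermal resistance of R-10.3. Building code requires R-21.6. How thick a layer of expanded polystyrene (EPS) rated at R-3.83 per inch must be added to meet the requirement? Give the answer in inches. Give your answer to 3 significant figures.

ΔR = 21.6 − 10.3 = 11.3 ft²·°F·h/BTU
L = ΔR / (R/in) = 11.3/3.83 = 2.95 in

2.95 in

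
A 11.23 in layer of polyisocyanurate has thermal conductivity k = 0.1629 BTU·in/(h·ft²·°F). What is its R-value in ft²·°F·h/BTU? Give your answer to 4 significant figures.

R = L/k = 11.23/0.1629 = 68.938 ft²·°F·h/BTU

68.94 ft²·°F·h/BTU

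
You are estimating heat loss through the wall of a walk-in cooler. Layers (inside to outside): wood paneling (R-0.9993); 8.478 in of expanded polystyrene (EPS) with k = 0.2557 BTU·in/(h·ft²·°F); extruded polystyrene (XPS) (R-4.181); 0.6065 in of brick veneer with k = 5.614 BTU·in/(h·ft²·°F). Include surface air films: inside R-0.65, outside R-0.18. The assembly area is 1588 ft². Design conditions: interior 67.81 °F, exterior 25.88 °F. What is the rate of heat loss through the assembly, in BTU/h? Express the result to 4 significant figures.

8.478/0.2557 = 33.156
0.6065/5.614 = 0.10803
R_total = 0.65 + 0.9993 + 33.156 + 4.181 + 0.10803 + 0.18 = 39.274 ft²·°F·h/BTU
Q = A·ΔT/R = 1588 × (67.81 − 25.88) / 39.274 = 1695.4 BTU/h

1695 BTU/h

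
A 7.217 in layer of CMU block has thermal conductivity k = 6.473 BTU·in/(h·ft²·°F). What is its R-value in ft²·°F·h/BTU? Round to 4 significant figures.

1.115 ft²·°F·h/BTU

R = L/k = 7.217/6.473 = 1.1149 ft²·°F·h/BTU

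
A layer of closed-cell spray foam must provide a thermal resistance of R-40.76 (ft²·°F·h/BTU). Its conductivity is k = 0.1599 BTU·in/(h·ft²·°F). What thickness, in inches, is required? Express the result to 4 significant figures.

L = R × k = 40.76 × 0.1599 = 6.5175 in

6.518 in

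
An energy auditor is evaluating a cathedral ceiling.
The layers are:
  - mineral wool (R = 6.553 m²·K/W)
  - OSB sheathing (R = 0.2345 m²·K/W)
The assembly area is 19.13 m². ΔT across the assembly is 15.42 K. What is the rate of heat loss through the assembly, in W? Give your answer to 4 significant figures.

43.46 W

R_total = 6.553 + 0.2345 = 6.7875 m²·K/W
Q = A·ΔT/R = 19.13 × 15.42 / 6.7875 = 43.46 W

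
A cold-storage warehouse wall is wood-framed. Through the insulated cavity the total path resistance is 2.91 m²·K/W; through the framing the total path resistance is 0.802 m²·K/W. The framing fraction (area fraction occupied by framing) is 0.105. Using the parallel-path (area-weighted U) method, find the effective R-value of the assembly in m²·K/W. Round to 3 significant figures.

U_eff = 0.895/2.91 + 0.105/0.802 = 0.3076 + 0.1309 = 0.4385
R_eff = 1/U_eff = 2.281 m²·K/W

2.28 m²·K/W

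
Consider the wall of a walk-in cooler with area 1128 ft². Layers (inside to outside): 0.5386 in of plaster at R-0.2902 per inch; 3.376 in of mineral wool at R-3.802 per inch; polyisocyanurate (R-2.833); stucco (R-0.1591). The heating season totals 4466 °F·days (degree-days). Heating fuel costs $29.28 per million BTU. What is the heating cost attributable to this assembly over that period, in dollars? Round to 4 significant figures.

0.5386 × 0.2902 = 0.1563
3.376 × 3.802 = 12.836
R_total = 0.1563 + 12.836 + 2.833 + 0.1591 = 15.984 ft²·°F·h/BTU
E = A × HDD × 24 / R = 1128 × 4466 × 24 / 15.984 = 7564100 BTU
Cost = 7564100/10⁶ × 29.28 = $221.48

221.5 dollars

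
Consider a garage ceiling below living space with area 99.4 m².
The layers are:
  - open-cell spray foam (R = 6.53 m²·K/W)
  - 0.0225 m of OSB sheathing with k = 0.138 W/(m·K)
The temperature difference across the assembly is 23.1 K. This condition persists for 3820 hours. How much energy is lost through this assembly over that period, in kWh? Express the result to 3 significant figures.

1310 kWh

0.0225/0.138 = 0.163
R_total = 6.53 + 0.163 = 6.693 m²·K/W
Q = 99.4 × 23.1 / 6.693 = 343.1 W
E = 343.1 W × 3820 h / 1000 = 1311 kWh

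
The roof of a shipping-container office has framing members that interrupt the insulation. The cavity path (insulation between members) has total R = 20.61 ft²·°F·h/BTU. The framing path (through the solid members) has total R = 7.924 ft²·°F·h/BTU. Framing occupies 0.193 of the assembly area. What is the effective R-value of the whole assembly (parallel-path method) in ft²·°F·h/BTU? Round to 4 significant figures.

U_eff = 0.807/20.61 + 0.193/7.924 = 0.039156 + 0.024356 = 0.063512
R_eff = 1/U_eff = 15.745 ft²·°F·h/BTU

15.75 ft²·°F·h/BTU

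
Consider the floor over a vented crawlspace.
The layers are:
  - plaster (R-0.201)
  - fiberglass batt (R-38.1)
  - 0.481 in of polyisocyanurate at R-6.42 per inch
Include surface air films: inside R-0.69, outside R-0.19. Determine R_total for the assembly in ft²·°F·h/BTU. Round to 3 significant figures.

42.3 ft²·°F·h/BTU

0.481 × 6.42 = 3.088
R_total = 0.69 + 0.201 + 38.1 + 3.088 + 0.19 = 42.27 ft²·°F·h/BTU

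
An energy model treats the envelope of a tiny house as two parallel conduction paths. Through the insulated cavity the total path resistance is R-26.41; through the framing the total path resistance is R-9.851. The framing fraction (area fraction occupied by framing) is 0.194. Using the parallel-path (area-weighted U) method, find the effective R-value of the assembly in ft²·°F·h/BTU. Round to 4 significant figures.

19.92 ft²·°F·h/BTU

U_eff = 0.806/26.41 + 0.194/9.851 = 0.030519 + 0.019693 = 0.050212
R_eff = 1/U_eff = 19.915 ft²·°F·h/BTU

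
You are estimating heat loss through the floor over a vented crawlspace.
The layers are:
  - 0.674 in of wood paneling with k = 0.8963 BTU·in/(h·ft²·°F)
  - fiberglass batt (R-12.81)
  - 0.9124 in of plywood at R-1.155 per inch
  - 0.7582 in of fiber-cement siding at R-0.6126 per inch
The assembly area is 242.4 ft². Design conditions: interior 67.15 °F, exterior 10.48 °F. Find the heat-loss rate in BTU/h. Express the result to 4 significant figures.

910.9 BTU/h

0.674/0.8963 = 0.75198
0.9124 × 1.155 = 1.0538
0.7582 × 0.6126 = 0.46447
R_total = 0.75198 + 12.81 + 1.0538 + 0.46447 = 15.08 ft²·°F·h/BTU
Q = A·ΔT/R = 242.4 × (67.15 − 10.48) / 15.08 = 910.91 BTU/h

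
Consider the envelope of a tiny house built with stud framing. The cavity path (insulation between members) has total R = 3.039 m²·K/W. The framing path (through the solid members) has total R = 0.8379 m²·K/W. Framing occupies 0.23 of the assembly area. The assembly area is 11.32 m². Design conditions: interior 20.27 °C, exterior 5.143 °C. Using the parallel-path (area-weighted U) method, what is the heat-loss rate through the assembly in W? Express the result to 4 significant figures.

U_eff = 0.77/3.039 + 0.23/0.8379 = 0.25337 + 0.2745 = 0.52787
R_eff = 1/U_eff = 1.8944 m²·K/W
Q = 11.32 × (20.27 − 5.143) / 1.8944 = 90.391 W

90.39 W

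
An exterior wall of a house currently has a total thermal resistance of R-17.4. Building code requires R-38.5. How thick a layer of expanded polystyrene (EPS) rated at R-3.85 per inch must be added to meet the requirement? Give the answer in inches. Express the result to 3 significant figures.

5.48 in

ΔR = 38.5 − 17.4 = 21.1 ft²·°F·h/BTU
L = ΔR / (R/in) = 21.1/3.85 = 5.481 in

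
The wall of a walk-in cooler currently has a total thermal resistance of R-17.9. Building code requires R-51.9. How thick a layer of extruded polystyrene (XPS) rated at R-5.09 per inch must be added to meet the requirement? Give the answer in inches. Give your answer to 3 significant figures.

ΔR = 51.9 − 17.9 = 34 ft²·°F·h/BTU
L = ΔR / (R/in) = 34/5.09 = 6.68 in

6.68 in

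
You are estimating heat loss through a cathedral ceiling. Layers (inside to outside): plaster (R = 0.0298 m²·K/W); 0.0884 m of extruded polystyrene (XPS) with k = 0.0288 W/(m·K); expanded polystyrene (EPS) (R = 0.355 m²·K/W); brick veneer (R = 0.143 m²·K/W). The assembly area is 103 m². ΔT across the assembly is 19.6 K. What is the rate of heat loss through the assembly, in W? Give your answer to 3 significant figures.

0.0884/0.0288 = 3.069
R_total = 0.0298 + 3.069 + 0.355 + 0.143 = 3.597 m²·K/W
Q = A·ΔT/R = 103 × 19.6 / 3.597 = 561.2 W

561 W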